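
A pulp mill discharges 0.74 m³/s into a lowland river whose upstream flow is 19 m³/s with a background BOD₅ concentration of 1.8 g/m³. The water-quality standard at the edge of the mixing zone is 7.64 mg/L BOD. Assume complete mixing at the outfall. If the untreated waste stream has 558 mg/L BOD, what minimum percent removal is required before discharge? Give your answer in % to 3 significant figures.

Mass balance: 7.64·19.74 = 0.74·Cₑ + 19·1.8.
Cₑ = (150.8 − 34.2) / 0.74 = 157.6 mg/L.
Required removal = 1 − 157.6/558 = 71.76 %.

71.8 %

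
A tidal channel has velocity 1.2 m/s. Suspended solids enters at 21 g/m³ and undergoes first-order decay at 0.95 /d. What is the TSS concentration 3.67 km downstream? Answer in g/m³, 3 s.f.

20.3 g/m³

Travel time t = 3.67 km / 1.2 m/s = 3670/1.2 = 3058 s = 0.0354 d.
First-order decay: C = 21·exp(−0.95·0.0354) = 21·0.9669 = 20.31 g/m³.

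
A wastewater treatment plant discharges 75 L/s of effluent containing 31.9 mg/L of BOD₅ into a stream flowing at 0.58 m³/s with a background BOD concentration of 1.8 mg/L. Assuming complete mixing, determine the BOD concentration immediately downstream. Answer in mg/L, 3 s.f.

75 L/s = 0.075 m³/s.
Flow-weighted mixing gives C = (0.075·31.9 + 0.58·1.8) / (0.075 + 0.58) = 3.436/0.655 = 5.247 mg/L.

5.25 mg/L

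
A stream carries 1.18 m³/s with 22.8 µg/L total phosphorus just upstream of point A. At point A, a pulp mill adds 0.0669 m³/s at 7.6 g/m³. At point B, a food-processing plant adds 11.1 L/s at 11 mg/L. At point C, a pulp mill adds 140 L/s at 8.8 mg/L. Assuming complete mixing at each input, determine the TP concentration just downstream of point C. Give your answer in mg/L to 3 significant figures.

22.8 µg/L = 0.0228 mg/L.
After input A: C = (1.18·0.0228 + 0.0669·7.6) / 1.247 = 0.4293 mg/L.
11.1 L/s = 0.0111 m³/s.
After input B: C = (1.247·0.4293 + 0.0111·11) / 1.258 = 0.5226 mg/L.
140 L/s = 0.14 m³/s.
After input C: C = (1.258·0.5226 + 0.14·8.8) / 1.398 = 1.352 mg/L.

1.35 mg/L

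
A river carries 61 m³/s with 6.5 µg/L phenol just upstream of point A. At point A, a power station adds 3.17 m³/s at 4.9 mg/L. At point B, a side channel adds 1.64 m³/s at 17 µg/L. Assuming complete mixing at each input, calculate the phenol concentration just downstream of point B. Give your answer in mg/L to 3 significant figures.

6.5 µg/L = 0.0065 mg/L.
After input A: C = (61·0.0065 + 3.17·4.9) / 64.17 = 0.2482 mg/L.
17 µg/L = 0.017 mg/L.
After input B: C = (64.17·0.2482 + 1.64·0.017) / 65.81 = 0.2425 mg/L.

0.242 mg/L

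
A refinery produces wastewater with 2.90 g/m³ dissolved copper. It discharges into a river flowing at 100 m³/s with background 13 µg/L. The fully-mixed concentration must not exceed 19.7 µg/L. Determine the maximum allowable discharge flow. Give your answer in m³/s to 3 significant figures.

13 µg/L = 0.013 mg/L.
19.7 µg/L = 0.0197 mg/L.
Mass balance at complete mixing: C_std·(Q_w + Q_r) = Q_w·C_e + Q_r·C_b.
Rearranging, Q_w = Q_r·(C_std − C_b)/(C_e − C_std) = 100·(0.0197 − 0.013) / (2.9 − 0.0197) = 0.2326 m³/s.

0.233 m³/s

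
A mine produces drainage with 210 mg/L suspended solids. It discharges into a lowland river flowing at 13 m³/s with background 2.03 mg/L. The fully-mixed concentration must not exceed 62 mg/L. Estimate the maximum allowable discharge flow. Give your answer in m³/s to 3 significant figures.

Mass balance at complete mixing: C_std·(Q_w + Q_r) = Q_w·C_e + Q_r·C_b.
Rearranging, Q_w = Q_r·(C_std − C_b)/(C_e − C_std) = 13·(62 − 2.03) / (210 − 62) = 5.268 m³/s.

5.27 m³/s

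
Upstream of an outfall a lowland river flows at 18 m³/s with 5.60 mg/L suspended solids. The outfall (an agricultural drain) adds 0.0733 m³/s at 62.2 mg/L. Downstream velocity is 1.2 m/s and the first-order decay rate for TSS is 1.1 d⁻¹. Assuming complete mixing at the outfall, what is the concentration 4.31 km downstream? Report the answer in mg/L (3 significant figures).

After complete mixing, C₀ = (0.0733·62.2 + 18·5.6) / 18.07 = 5.83 mg/L.
Travel time t = 4310 m / 1.2 m/s = 3592 s = 0.04157 d.
C = 5.83·exp(−1.1·0.04157) = 5.83·0.9553 = 5.569 mg/L.

5.57 mg/L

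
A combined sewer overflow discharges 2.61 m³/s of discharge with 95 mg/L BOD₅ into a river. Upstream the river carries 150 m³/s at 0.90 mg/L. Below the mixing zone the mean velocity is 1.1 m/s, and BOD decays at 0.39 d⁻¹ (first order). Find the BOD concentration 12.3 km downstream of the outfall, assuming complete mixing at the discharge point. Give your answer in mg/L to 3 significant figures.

After complete mixing, C₀ = (2.61·95 + 150·0.9) / 152.6 = 2.509 mg/L.
Travel time t = 1.23e+04 m / 1.1 m/s = 1.118e+04 s = 0.1294 d.
C = 2.509·exp(−0.39·0.1294) = 2.509·0.9508 = 2.386 mg/L.

2.39 mg/L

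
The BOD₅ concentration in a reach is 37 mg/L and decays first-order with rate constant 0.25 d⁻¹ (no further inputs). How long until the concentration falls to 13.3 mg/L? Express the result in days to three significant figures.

t = ln(C₀/C)/k = ln(37/13.3)/0.25 = 1.023/0.25 = 4.093 d.

4.09 d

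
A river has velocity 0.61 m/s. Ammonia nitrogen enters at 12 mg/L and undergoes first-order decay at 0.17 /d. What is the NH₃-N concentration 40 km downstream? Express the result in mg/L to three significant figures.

Travel time t = 40 km / 0.61 m/s = 4e+04/0.61 = 6.557e+04 s = 0.759 d.
First-order decay: C = 12·exp(−0.17·0.759) = 12·0.879 = 10.55 mg/L.

10.5 mg/L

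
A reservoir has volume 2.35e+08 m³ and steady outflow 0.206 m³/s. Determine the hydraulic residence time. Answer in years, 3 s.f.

Q = 0.206 m³/s × 3.156e+07 s/yr = 6.501e+06 m³/yr.
Hydraulic residence time τ = V/Q = 2.35e+08/6.501e+06 = 36.15 yr.

36.1 yr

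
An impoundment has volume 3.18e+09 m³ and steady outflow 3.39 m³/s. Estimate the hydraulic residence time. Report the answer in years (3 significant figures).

29.7 yr

Q = 3.39 m³/s × 3.156e+07 s/yr = 1.07e+08 m³/yr.
Hydraulic residence time τ = V/Q = 3.18e+09/1.07e+08 = 29.73 yr.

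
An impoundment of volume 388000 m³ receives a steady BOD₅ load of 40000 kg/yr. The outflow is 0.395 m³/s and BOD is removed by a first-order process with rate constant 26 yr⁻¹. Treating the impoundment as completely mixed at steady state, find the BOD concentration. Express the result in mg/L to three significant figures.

Outflow Q = 0.395 m³/s × 3.156e+07 s/yr = 1.247e+07 m³/yr.
Steady-state CSTR mass balance: W = Q·C + k·V·C, so C = W/(Q + kV).
Q + kV = 1.247e+07 + 26·388000 = 2.255e+07 m³/yr.
C = 40000/2.255e+07 = 0.001774 kg/m³ = 1.774 mg/L.

1.77 mg/L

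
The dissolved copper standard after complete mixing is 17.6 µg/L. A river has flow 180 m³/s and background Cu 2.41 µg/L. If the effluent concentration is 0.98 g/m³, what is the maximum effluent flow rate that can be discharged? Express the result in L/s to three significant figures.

2840 L/s

2.41 µg/L = 0.00241 mg/L.
17.6 µg/L = 0.0176 mg/L.
Mass balance at complete mixing: C_std·(Q_w + Q_r) = Q_w·C_e + Q_r·C_b.
Rearranging, Q_w = Q_r·(C_std − C_b)/(C_e − C_std) = 180·(0.0176 − 0.00241) / (0.98 − 0.0176) = 2.841 m³/s.
= 2841 L/s.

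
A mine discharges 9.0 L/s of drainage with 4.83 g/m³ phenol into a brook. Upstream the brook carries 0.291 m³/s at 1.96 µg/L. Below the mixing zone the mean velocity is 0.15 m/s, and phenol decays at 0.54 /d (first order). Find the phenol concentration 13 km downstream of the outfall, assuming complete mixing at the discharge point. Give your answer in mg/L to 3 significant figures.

0.0854 mg/L

9.0 L/s = 0.009 m³/s.
1.96 µg/L = 0.00196 mg/L.
After complete mixing, C₀ = (0.009·4.83 + 0.291·0.00196) / 0.3 = 0.1468 mg/L.
Travel time t = 1.3e+04 m / 0.15 m/s = 8.667e+04 s = 1.003 d.
C = 0.1468·exp(−0.54·1.003) = 0.1468·0.5818 = 0.08541 mg/L.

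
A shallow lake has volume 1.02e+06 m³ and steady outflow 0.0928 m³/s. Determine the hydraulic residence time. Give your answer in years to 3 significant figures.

Q = 0.0928 m³/s × 3.156e+07 s/yr = 2.929e+06 m³/yr.
Hydraulic residence time τ = V/Q = 1.02e+06/2.929e+06 = 0.3483 yr.

0.348 yr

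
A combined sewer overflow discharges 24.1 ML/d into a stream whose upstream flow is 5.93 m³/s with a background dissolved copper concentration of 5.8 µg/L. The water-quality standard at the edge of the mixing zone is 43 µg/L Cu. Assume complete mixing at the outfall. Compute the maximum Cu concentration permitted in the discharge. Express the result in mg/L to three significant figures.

0.834 mg/L

24.1 ML/d = 0.2789 m³/s.
5.8 µg/L = 0.0058 mg/L.
43 µg/L = 0.043 mg/L.
Mass balance: 0.043·6.209 = 0.2789·Cₑ + 5.93·0.0058.
Cₑ = (0.267 − 0.03439) / 0.2789 = 0.8339 mg/L.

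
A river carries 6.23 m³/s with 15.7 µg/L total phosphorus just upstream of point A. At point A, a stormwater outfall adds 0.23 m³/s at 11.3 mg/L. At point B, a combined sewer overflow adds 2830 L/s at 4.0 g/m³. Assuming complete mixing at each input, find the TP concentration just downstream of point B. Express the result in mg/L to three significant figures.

1.51 mg/L

15.7 µg/L = 0.0157 mg/L.
After input A: C = (6.23·0.0157 + 0.23·11.3) / 6.46 = 0.4175 mg/L.
2830 L/s = 2.83 m³/s.
After input B: C = (6.46·0.4175 + 2.83·4) / 9.29 = 1.509 mg/L.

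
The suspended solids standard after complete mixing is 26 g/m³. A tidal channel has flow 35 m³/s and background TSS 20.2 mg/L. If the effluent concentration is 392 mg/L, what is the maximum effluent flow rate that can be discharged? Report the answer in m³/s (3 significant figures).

0.555 m³/s

Mass balance at complete mixing: C_std·(Q_w + Q_r) = Q_w·C_e + Q_r·C_b.
Rearranging, Q_w = Q_r·(C_std − C_b)/(C_e − C_std) = 35·(26 − 20.2) / (392 − 26) = 0.5546 m³/s.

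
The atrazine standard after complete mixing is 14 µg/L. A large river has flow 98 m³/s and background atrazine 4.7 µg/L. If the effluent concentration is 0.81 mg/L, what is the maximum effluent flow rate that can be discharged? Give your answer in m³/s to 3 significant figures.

1.14 m³/s

4.7 µg/L = 0.0047 mg/L.
14 µg/L = 0.014 mg/L.
Mass balance at complete mixing: C_std·(Q_w + Q_r) = Q_w·C_e + Q_r·C_b.
Rearranging, Q_w = Q_r·(C_std − C_b)/(C_e − C_std) = 98·(0.014 − 0.0047) / (0.81 − 0.014) = 1.145 m³/s.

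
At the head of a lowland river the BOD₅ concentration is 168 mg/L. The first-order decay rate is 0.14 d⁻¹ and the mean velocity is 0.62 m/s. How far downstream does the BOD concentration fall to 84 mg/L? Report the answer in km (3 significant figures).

From C = C₀·e^(−kt), t = ln(C₀/C)/k = ln(168/84)/0.14 = 0.6931/0.14 = 4.951 d.
Distance = v·t = 0.62 m/s × 4.278e+05 s = 2.652e+05 m = 265.2 km.

265 km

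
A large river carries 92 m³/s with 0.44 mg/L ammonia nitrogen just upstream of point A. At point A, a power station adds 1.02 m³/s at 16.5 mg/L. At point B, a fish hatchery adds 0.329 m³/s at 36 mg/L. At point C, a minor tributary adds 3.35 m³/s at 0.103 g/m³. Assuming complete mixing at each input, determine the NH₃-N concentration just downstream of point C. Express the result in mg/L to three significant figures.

0.719 mg/L

After input A: C = (92·0.44 + 1.02·16.5) / 93.02 = 0.6161 mg/L.
After input B: C = (93.02·0.6161 + 0.329·36) / 93.35 = 0.7408 mg/L.
After input C: C = (93.35·0.7408 + 3.35·0.103) / 96.7 = 0.7187 mg/L.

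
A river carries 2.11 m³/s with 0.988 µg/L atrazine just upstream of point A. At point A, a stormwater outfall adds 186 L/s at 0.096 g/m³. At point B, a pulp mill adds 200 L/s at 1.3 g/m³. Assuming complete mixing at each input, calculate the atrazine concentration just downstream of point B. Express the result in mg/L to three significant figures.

0.112 mg/L

0.988 µg/L = 0.000988 mg/L.
186 L/s = 0.186 m³/s.
After input A: C = (2.11·0.000988 + 0.186·0.096) / 2.296 = 0.008685 mg/L.
200 L/s = 0.2 m³/s.
After input B: C = (2.296·0.008685 + 0.2·1.3) / 2.496 = 0.1122 mg/L.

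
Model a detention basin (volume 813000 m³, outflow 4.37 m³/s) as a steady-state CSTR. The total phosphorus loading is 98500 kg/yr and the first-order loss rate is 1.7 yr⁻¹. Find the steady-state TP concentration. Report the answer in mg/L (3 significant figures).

0.707 mg/L

Outflow Q = 4.37 m³/s × 3.156e+07 s/yr = 1.379e+08 m³/yr.
Steady-state CSTR mass balance: W = Q·C + k·V·C, so C = W/(Q + kV).
Q + kV = 1.379e+08 + 1.7·813000 = 1.393e+08 m³/yr.
C = 98500/1.393e+08 = 0.0007072 kg/m³ = 0.7072 mg/L.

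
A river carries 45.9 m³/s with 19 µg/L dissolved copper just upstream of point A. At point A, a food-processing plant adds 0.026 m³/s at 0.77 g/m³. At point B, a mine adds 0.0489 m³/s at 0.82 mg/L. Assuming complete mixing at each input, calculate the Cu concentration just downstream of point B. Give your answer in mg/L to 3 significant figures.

0.0203 mg/L

19 µg/L = 0.019 mg/L.
After input A: C = (45.9·0.019 + 0.026·0.77) / 45.93 = 0.01943 mg/L.
After input B: C = (45.93·0.01943 + 0.0489·0.82) / 45.97 = 0.02028 mg/L.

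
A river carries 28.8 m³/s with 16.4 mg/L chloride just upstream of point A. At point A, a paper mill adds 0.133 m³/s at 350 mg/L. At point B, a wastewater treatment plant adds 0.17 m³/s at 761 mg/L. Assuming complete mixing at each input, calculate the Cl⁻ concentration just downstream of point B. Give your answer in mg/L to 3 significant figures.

After input A: C = (28.8·16.4 + 0.133·350) / 28.93 = 17.93 mg/L.
After input B: C = (28.93·17.93 + 0.17·761) / 29.1 = 22.27 mg/L.

22.3 mg/L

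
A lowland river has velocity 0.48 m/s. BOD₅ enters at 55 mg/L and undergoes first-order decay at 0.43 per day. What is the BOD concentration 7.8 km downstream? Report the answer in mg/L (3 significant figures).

50.7 mg/L

Travel time t = 7.8 km / 0.48 m/s = 7800/0.48 = 1.625e+04 s = 0.1881 d.
First-order decay: C = 55·exp(−0.43·0.1881) = 55·0.9223 = 50.73 mg/L.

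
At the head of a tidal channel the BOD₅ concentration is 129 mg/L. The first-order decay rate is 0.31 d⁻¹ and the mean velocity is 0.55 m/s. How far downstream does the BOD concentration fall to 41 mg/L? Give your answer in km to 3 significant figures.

176 km

From C = C₀·e^(−kt), t = ln(C₀/C)/k = ln(129/41)/0.31 = 1.146/0.31 = 3.698 d.
Distance = v·t = 0.55 m/s × 3.195e+05 s = 1.757e+05 m = 175.7 km.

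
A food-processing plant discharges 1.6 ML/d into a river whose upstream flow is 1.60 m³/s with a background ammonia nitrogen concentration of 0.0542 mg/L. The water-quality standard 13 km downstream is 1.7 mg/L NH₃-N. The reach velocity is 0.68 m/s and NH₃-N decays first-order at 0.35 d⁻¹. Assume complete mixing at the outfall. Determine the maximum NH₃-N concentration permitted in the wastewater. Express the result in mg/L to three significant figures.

1.6 ML/d = 0.01852 m³/s.
Travel time to the compliance point: t = 1.3e+04/0.68 = 1.912e+04 s = 0.2213 d; decay factor exp(−0.35·0.2213) = 0.9255.
So the concentration just after mixing may be at most 1.7/0.9255 = 1.837 mg/L.
Mass balance: 1.837·1.619 = 0.01852·Cₑ + 1.6·0.0542.
Cₑ = (2.973 − 0.08672) / 0.01852 = 155.9 mg/L.

156 mg/L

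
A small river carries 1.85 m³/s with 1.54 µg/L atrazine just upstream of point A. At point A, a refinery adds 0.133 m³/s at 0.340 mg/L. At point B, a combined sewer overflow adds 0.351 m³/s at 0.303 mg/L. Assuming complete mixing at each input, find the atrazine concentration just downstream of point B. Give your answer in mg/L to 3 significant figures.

1.54 µg/L = 0.00154 mg/L.
After input A: C = (1.85·0.00154 + 0.133·0.34) / 1.983 = 0.02424 mg/L.
After input B: C = (1.983·0.02424 + 0.351·0.303) / 2.334 = 0.06616 mg/L.

0.0662 mg/L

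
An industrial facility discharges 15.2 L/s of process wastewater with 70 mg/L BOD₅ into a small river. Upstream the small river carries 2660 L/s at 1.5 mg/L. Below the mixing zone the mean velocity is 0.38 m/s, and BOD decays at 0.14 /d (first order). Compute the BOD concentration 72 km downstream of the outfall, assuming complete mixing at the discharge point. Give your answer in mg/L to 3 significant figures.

15.2 L/s = 0.0152 m³/s.
2660 L/s = 2.66 m³/s.
After complete mixing, C₀ = (0.0152·70 + 2.66·1.5) / 2.675 = 1.889 mg/L.
Travel time t = 7.2e+04 m / 0.38 m/s = 1.895e+05 s = 2.193 d.
C = 1.889·exp(−0.14·2.193) = 1.889·0.7356 = 1.39 mg/L.

1.39 mg/L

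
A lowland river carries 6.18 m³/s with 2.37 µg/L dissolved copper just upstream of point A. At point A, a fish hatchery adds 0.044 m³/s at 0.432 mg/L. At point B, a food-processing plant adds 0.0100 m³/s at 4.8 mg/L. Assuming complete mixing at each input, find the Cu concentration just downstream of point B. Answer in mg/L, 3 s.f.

2.37 µg/L = 0.00237 mg/L.
After input A: C = (6.18·0.00237 + 0.044·0.432) / 6.224 = 0.005407 mg/L.
After input B: C = (6.224·0.005407 + 0.01·4.8) / 6.234 = 0.0131 mg/L.

0.0131 mg/L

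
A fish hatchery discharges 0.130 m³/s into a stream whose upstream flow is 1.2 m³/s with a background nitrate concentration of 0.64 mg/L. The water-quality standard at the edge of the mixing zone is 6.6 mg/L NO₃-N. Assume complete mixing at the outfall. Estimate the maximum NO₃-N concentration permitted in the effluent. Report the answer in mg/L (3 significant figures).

Mass balance: 6.6·1.33 = 0.13·Cₑ + 1.2·0.64.
Cₑ = (8.778 − 0.768) / 0.13 = 61.62 mg/L.

61.6 mg/L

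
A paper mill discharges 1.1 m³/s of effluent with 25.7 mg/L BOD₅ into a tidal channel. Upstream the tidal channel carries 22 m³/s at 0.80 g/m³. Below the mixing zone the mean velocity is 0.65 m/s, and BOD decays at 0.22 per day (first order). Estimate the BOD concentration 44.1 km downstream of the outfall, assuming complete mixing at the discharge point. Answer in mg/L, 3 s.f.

After complete mixing, C₀ = (1.1·25.7 + 22·0.8) / 23.1 = 1.986 mg/L.
Travel time t = 4.41e+04 m / 0.65 m/s = 6.785e+04 s = 0.7853 d.
C = 1.986·exp(−0.22·0.7853) = 1.986·0.8413 = 1.671 mg/L.

1.67 mg/L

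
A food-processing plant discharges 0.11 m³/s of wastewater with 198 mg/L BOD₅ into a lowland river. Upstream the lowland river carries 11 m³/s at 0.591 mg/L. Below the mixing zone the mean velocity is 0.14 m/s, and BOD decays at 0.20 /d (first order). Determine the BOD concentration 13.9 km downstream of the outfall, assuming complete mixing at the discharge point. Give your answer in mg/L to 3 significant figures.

2.02 mg/L

After complete mixing, C₀ = (0.11·198 + 11·0.591) / 11.11 = 2.546 mg/L.
Travel time t = 1.39e+04 m / 0.14 m/s = 9.929e+04 s = 1.149 d.
C = 2.546·exp(−0.20·1.149) = 2.546·0.7947 = 2.023 mg/L.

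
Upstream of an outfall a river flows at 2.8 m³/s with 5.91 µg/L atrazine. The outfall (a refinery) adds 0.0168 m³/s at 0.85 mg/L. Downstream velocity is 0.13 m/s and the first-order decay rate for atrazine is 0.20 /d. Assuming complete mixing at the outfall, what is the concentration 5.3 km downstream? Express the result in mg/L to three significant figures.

5.91 µg/L = 0.00591 mg/L.
After complete mixing, C₀ = (0.0168·0.85 + 2.8·0.00591) / 2.817 = 0.01094 mg/L.
Travel time t = 5300 m / 0.13 m/s = 4.077e+04 s = 0.4719 d.
C = 0.01094·exp(−0.20·0.4719) = 0.01094·0.9099 = 0.009959 mg/L.

0.00996 mg/L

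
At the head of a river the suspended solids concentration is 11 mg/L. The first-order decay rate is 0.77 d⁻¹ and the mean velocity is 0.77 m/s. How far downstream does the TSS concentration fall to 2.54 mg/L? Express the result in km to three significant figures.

127 km

From C = C₀·e^(−kt), t = ln(C₀/C)/k = ln(11/2.54)/0.77 = 1.466/0.77 = 1.904 d.
Distance = v·t = 0.77 m/s × 1.645e+05 s = 1.266e+05 m = 126.6 km.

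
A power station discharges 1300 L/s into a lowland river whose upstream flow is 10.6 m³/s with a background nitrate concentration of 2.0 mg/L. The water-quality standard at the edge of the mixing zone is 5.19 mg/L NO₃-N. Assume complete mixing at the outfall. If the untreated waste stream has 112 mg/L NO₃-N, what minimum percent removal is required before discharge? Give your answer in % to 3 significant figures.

1300 L/s = 1.3 m³/s.
Mass balance: 5.19·11.9 = 1.3·Cₑ + 10.6·2.
Cₑ = (61.76 − 21.2) / 1.3 = 31.2 mg/L.
Required removal = 1 − 31.2/112 = 72.14 %.

72.1 %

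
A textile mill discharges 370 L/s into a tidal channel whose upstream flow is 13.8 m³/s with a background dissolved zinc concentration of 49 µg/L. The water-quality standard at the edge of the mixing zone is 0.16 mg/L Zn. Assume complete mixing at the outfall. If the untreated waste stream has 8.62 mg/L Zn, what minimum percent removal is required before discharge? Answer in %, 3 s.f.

50.1 %

370 L/s = 0.37 m³/s.
49 µg/L = 0.049 mg/L.
Mass balance: 0.16·14.17 = 0.37·Cₑ + 13.8·0.049.
Cₑ = (2.267 − 0.6762) / 0.37 = 4.3 mg/L.
Required removal = 1 − 4.3/8.62 = 50.12 %.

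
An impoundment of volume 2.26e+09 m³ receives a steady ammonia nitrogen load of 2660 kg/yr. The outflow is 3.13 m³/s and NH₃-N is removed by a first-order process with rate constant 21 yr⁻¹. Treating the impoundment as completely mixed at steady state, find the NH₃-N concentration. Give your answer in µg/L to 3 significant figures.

0.0559 µg/L

Outflow Q = 3.13 m³/s × 3.156e+07 s/yr = 9.878e+07 m³/yr.
Steady-state CSTR mass balance: W = Q·C + k·V·C, so C = W/(Q + kV).
Q + kV = 9.878e+07 + 21·2.26e+09 = 4.756e+10 m³/yr.
C = 2660/4.756e+10 = 5.593e-08 kg/m³ = 5.593e-05 mg/L = 0.05593 µg/L.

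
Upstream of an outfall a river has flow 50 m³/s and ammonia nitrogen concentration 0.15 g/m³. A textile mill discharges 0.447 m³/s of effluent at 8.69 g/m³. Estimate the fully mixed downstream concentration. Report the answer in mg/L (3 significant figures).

Conservation of mass across the mixing zone: C = (0.447·8.69 + 50·0.15) / (0.447 + 50) = 11.38/50.45 = 0.2257 mg/L.

0.226 mg/L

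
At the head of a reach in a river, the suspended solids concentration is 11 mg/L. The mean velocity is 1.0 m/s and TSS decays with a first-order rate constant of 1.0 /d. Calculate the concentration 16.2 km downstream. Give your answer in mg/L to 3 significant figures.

Travel time t = 16.2 km / 1.0 m/s = 1.62e+04/1.0 = 1.62e+04 s = 0.1875 d.
First-order decay: C = 11·exp(−1.0·0.1875) = 11·0.829 = 9.119 mg/L.

9.12 mg/L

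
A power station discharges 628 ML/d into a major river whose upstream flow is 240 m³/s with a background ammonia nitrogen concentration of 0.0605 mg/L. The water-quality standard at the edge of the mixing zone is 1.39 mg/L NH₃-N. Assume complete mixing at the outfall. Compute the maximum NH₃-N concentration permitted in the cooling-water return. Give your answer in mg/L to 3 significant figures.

45.3 mg/L

628 ML/d = 7.269 m³/s.
Mass balance: 1.39·247.3 = 7.269·Cₑ + 240·0.0605.
Cₑ = (343.7 − 14.52) / 7.269 = 45.29 mg/L.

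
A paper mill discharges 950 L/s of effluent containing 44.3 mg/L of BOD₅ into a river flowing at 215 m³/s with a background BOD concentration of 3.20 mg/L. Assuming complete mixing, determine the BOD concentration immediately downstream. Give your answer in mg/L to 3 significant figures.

950 L/s = 0.95 m³/s.
By mass balance at complete mixing, C = (0.95·44.3 + 215·3.2) / (0.95 + 215) = 730.1/215.9 = 3.381 mg/L.

3.38 mg/L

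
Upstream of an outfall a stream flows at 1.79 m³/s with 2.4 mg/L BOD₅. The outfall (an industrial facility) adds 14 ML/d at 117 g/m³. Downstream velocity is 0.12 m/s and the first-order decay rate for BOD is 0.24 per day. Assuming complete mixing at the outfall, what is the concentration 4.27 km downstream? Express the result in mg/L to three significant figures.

14 ML/d = 0.162 m³/s.
After complete mixing, C₀ = (0.162·117 + 1.79·2.4) / 1.952 = 11.91 mg/L.
Travel time t = 4270 m / 0.12 m/s = 3.558e+04 s = 0.4118 d.
C = 11.91·exp(−0.24·0.4118) = 11.91·0.9059 = 10.79 mg/L.

10.8 mg/L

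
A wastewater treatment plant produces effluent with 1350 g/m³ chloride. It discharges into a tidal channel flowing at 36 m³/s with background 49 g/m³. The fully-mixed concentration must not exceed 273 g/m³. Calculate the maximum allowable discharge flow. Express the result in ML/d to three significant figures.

647 ML/d

Mass balance at complete mixing: C_std·(Q_w + Q_r) = Q_w·C_e + Q_r·C_b.
Rearranging, Q_w = Q_r·(C_std − C_b)/(C_e − C_std) = 36·(273 − 49) / (1350 − 273) = 7.487 m³/s.
= 646.9 ML/d.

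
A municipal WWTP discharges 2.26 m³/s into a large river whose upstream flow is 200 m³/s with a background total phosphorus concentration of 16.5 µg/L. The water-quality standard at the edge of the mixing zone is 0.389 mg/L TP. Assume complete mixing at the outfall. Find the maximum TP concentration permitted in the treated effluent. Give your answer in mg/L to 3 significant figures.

33.4 mg/L

16.5 µg/L = 0.0165 mg/L.
Mass balance: 0.389·202.3 = 2.26·Cₑ + 200·0.0165.
Cₑ = (78.68 − 3.3) / 2.26 = 33.35 mg/L.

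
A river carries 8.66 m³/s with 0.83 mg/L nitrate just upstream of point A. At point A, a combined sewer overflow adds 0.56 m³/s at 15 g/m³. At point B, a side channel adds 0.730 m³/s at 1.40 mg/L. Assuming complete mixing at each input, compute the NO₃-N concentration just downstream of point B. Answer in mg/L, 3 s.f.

After input A: C = (8.66·0.83 + 0.56·15) / 9.22 = 1.691 mg/L.
After input B: C = (9.22·1.691 + 0.73·1.4) / 9.95 = 1.669 mg/L.

1.67 mg/L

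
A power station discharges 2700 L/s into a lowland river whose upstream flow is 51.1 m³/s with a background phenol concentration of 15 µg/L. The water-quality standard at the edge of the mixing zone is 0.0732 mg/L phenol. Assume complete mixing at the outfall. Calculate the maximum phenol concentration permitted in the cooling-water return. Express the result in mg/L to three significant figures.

1.17 mg/L

2700 L/s = 2.7 m³/s.
15 µg/L = 0.015 mg/L.
Mass balance: 0.0732·53.8 = 2.7·Cₑ + 51.1·0.015.
Cₑ = (3.938 − 0.7665) / 2.7 = 1.175 mg/L.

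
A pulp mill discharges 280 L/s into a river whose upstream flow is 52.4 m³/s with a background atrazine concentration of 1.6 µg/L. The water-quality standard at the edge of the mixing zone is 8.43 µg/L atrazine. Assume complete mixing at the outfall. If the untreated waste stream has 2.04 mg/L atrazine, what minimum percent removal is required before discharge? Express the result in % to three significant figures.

280 L/s = 0.28 m³/s.
1.6 µg/L = 0.0016 mg/L.
8.43 µg/L = 0.00843 mg/L.
Mass balance: 0.00843·52.68 = 0.28·Cₑ + 52.4·0.0016.
Cₑ = (0.4441 − 0.08384) / 0.28 = 1.287 mg/L.
Required removal = 1 − 1.287/2.04 = 36.93 %.

36.9 %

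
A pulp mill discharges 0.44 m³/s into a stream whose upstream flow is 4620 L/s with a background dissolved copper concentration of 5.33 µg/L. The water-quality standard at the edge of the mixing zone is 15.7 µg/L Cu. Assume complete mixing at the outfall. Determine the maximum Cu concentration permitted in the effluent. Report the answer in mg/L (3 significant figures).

4620 L/s = 4.62 m³/s.
5.33 µg/L = 0.00533 mg/L.
15.7 µg/L = 0.0157 mg/L.
Mass balance: 0.0157·5.06 = 0.44·Cₑ + 4.62·0.00533.
Cₑ = (0.07944 − 0.02462) / 0.44 = 0.1246 mg/L.

0.125 mg/L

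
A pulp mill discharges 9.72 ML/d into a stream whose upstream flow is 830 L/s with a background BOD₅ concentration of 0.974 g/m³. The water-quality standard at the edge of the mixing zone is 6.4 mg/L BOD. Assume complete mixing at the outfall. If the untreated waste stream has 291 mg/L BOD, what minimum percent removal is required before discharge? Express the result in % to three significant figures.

9.72 ML/d = 0.1125 m³/s.
830 L/s = 0.83 m³/s.
Mass balance: 6.4·0.9425 = 0.1125·Cₑ + 0.83·0.974.
Cₑ = (6.032 − 0.8084) / 0.1125 = 46.43 mg/L.
Required removal = 1 − 46.43/291 = 84.04 %.

84.0 %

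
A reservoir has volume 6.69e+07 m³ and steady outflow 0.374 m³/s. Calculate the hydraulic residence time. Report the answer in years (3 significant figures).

Q = 0.374 m³/s × 3.156e+07 s/yr = 1.18e+07 m³/yr.
Hydraulic residence time τ = V/Q = 6.69e+07/1.18e+07 = 5.668 yr.

5.67 yr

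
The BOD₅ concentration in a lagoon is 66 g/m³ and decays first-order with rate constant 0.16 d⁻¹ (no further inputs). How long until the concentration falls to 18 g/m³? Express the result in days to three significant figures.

t = ln(C₀/C)/k = ln(66/18)/0.16 = 1.299/0.16 = 8.121 d.

8.12 d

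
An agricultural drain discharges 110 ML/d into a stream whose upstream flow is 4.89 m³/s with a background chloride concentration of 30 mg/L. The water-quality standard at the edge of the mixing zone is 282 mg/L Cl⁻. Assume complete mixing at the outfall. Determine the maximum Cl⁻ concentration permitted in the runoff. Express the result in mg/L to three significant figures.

1250 mg/L

110 ML/d = 1.273 m³/s.
Mass balance: 282·6.163 = 1.273·Cₑ + 4.89·30.
Cₑ = (1738 − 146.7) / 1.273 = 1250 mg/L.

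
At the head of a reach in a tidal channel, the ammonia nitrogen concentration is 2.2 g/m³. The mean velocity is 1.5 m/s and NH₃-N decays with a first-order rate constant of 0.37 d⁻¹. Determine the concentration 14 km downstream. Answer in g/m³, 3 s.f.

Travel time t = 14 km / 1.5 m/s = 1.4e+04/1.5 = 9333 s = 0.108 d.
First-order decay: C = 2.2·exp(−0.37·0.108) = 2.2·0.9608 = 2.114 g/m³.

2.11 g/m³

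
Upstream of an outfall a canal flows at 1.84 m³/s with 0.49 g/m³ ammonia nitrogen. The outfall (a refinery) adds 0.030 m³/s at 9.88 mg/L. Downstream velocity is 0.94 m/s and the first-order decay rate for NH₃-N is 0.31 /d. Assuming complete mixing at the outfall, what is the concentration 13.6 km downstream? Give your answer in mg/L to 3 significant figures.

0.608 mg/L

After complete mixing, C₀ = (0.03·9.88 + 1.84·0.49) / 1.87 = 0.6406 mg/L.
Travel time t = 1.36e+04 m / 0.94 m/s = 1.447e+04 s = 0.1675 d.
C = 0.6406·exp(−0.31·0.1675) = 0.6406·0.9494 = 0.6082 mg/L.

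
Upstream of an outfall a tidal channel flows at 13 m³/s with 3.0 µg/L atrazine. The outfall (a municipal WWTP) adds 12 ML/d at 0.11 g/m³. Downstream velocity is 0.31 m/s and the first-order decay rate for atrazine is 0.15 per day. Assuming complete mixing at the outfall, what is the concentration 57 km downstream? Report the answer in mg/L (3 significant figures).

12 ML/d = 0.1389 m³/s.
3.0 µg/L = 0.003 mg/L.
After complete mixing, C₀ = (0.1389·0.11 + 13·0.003) / 13.14 = 0.004131 mg/L.
Travel time t = 5.7e+04 m / 0.31 m/s = 1.839e+05 s = 2.128 d.
C = 0.004131·exp(−0.15·2.128) = 0.004131·0.7267 = 0.003002 mg/L.

0.00300 mg/L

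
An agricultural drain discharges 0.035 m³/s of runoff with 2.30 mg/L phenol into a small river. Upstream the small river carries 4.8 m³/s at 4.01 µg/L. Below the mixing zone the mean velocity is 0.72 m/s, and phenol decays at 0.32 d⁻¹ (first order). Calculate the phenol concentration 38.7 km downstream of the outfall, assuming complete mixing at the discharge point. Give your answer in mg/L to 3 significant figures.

0.0169 mg/L

4.01 µg/L = 0.00401 mg/L.
After complete mixing, C₀ = (0.035·2.3 + 4.8·0.00401) / 4.835 = 0.02063 mg/L.
Travel time t = 3.87e+04 m / 0.72 m/s = 5.375e+04 s = 0.6221 d.
C = 0.02063·exp(−0.32·0.6221) = 0.02063·0.8195 = 0.01691 mg/L.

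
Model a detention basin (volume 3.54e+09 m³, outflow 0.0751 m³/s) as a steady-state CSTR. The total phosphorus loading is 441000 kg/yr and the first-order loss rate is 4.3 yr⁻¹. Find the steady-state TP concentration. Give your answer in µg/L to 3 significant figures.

Outflow Q = 0.0751 m³/s × 3.156e+07 s/yr = 2.37e+06 m³/yr.
Steady-state CSTR mass balance: W = Q·C + k·V·C, so C = W/(Q + kV).
Q + kV = 2.37e+06 + 4.3·3.54e+09 = 1.522e+10 m³/yr.
C = 441000/1.522e+10 = 2.897e-05 kg/m³ = 0.02897 mg/L = 28.97 µg/L.

29.0 µg/L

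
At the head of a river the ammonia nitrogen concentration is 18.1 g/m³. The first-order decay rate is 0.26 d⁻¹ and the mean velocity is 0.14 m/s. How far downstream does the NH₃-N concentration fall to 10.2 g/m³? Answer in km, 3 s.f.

From C = C₀·e^(−kt), t = ln(C₀/C)/k = ln(18.1/10.2)/0.26 = 0.5735/0.26 = 2.206 d.
Distance = v·t = 0.14 m/s × 1.906e+05 s = 2.668e+04 m = 26.68 km.

26.7 km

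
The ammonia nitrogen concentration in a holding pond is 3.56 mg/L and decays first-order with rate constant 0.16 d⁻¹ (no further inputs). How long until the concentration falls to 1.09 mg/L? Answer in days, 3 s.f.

t = ln(C₀/C)/k = ln(3.56/1.09)/0.16 = 1.184/0.16 = 7.397 d.

7.40 d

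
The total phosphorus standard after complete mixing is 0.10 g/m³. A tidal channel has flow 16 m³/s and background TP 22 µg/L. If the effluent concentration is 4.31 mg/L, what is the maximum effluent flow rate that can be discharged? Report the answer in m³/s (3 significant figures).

22 µg/L = 0.022 mg/L.
Mass balance at complete mixing: C_std·(Q_w + Q_r) = Q_w·C_e + Q_r·C_b.
Rearranging, Q_w = Q_r·(C_std − C_b)/(C_e − C_std) = 16·(0.1 − 0.022) / (4.31 − 0.1) = 0.2964 m³/s.

0.296 m³/s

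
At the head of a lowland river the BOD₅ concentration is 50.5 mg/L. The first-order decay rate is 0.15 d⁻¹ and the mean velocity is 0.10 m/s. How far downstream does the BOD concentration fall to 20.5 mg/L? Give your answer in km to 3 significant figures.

From C = C₀·e^(−kt), t = ln(C₀/C)/k = ln(50.5/20.5)/0.15 = 0.9015/0.15 = 6.01 d.
Distance = v·t = 0.10 m/s × 5.193e+05 s = 5.193e+04 m = 51.93 km.

51.9 km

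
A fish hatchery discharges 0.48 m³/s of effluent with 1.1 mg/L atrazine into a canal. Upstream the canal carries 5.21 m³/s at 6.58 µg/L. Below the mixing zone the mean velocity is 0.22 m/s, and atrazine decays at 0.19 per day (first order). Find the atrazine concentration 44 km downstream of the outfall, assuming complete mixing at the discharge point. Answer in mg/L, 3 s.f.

6.58 µg/L = 0.00658 mg/L.
After complete mixing, C₀ = (0.48·1.1 + 5.21·0.00658) / 5.69 = 0.09882 mg/L.
Travel time t = 4.4e+04 m / 0.22 m/s = 2e+05 s = 2.315 d.
C = 0.09882·exp(−0.19·2.315) = 0.09882·0.6442 = 0.06366 mg/L.

0.0637 mg/L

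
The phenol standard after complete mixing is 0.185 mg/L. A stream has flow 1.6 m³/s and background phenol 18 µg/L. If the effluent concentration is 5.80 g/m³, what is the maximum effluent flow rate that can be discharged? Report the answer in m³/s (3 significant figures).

18 µg/L = 0.018 mg/L.
Mass balance at complete mixing: C_std·(Q_w + Q_r) = Q_w·C_e + Q_r·C_b.
Rearranging, Q_w = Q_r·(C_std − C_b)/(C_e − C_std) = 1.6·(0.185 − 0.018) / (5.8 − 0.185) = 0.04759 m³/s.

0.0476 m³/s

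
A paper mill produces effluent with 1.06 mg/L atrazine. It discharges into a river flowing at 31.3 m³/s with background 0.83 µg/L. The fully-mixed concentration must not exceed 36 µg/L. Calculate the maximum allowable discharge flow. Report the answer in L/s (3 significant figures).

1080 L/s

0.83 µg/L = 0.00083 mg/L.
36 µg/L = 0.036 mg/L.
Mass balance at complete mixing: C_std·(Q_w + Q_r) = Q_w·C_e + Q_r·C_b.
Rearranging, Q_w = Q_r·(C_std − C_b)/(C_e − C_std) = 31.3·(0.036 − 0.00083) / (1.06 − 0.036) = 1.075 m³/s.
= 1075 L/s.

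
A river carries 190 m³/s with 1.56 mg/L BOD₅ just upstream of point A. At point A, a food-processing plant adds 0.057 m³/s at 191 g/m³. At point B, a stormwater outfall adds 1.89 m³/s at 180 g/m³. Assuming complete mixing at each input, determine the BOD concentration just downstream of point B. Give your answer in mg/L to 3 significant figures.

3.37 mg/L

After input A: C = (190·1.56 + 0.057·191) / 190.1 = 1.617 mg/L.
After input B: C = (190.1·1.617 + 1.89·180) / 191.9 = 3.373 mg/L.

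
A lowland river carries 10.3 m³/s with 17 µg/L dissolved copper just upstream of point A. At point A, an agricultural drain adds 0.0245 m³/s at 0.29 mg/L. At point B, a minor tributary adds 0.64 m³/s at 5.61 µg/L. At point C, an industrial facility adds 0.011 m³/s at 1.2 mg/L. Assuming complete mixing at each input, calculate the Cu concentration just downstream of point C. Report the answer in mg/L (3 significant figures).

17 µg/L = 0.017 mg/L.
After input A: C = (10.3·0.017 + 0.0245·0.29) / 10.32 = 0.01765 mg/L.
5.61 µg/L = 0.00561 mg/L.
After input B: C = (10.32·0.01765 + 0.64·0.00561) / 10.96 = 0.01695 mg/L.
After input C: C = (10.96·0.01695 + 0.011·1.2) / 10.98 = 0.01813 mg/L.

0.0181 mg/L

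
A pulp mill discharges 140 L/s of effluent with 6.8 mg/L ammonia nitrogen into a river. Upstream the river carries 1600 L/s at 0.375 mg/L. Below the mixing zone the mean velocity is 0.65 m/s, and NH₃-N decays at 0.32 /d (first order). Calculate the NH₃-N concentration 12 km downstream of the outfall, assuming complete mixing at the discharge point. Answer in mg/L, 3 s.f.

0.833 mg/L

140 L/s = 0.14 m³/s.
1600 L/s = 1.6 m³/s.
After complete mixing, C₀ = (0.14·6.8 + 1.6·0.375) / 1.74 = 0.892 mg/L.
Travel time t = 1.2e+04 m / 0.65 m/s = 1.846e+04 s = 0.2137 d.
C = 0.892·exp(−0.32·0.2137) = 0.892·0.9339 = 0.833 mg/L.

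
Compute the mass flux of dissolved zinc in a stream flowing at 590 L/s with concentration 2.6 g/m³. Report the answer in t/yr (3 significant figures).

48.4 t/yr

590 L/s = 0.59 m³/s.
Mass flux = Q·C = 0.59 m³/s × 2.6 g/m³ = 1.534 g/s.
= 1.534 g/s × 31.56 = 48.41 t/yr.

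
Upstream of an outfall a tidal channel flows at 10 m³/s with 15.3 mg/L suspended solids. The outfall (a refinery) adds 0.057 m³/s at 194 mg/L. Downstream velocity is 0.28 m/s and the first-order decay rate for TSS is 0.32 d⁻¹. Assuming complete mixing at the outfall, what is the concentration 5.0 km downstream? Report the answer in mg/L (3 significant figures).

15.3 mg/L

After complete mixing, C₀ = (0.057·194 + 10·15.3) / 10.06 = 16.31 mg/L.
Travel time t = 5000 m / 0.28 m/s = 1.786e+04 s = 0.2067 d.
C = 16.31·exp(−0.32·0.2067) = 16.31·0.936 = 15.27 mg/L.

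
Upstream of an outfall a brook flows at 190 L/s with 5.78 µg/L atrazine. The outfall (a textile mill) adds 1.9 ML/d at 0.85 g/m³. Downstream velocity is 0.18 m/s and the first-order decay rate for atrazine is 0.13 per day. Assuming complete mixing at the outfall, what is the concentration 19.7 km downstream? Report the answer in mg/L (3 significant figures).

0.0792 mg/L

1.9 ML/d = 0.02199 m³/s.
190 L/s = 0.19 m³/s.
5.78 µg/L = 0.00578 mg/L.
After complete mixing, C₀ = (0.02199·0.85 + 0.19·0.00578) / 0.212 = 0.09335 mg/L.
Travel time t = 1.97e+04 m / 0.18 m/s = 1.094e+05 s = 1.267 d.
C = 0.09335·exp(−0.13·1.267) = 0.09335·0.8482 = 0.07918 mg/L.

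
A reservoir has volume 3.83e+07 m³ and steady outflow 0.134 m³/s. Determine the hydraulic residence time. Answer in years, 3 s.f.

Q = 0.134 m³/s × 3.156e+07 s/yr = 4.229e+06 m³/yr.
Hydraulic residence time τ = V/Q = 3.83e+07/4.229e+06 = 9.057 yr.

9.06 yr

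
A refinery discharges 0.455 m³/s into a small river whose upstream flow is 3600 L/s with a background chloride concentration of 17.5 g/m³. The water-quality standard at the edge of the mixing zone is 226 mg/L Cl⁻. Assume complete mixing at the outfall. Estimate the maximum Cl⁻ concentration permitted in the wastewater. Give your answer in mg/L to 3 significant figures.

3600 L/s = 3.6 m³/s.
Mass balance: 226·4.055 = 0.455·Cₑ + 3.6·17.5.
Cₑ = (916.4 − 63) / 0.455 = 1876 mg/L.

1880 mg/L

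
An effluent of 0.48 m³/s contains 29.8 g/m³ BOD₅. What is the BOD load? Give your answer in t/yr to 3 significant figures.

Mass flux = Q·C = 0.48 m³/s × 29.8 g/m³ = 14.3 g/s.
= 14.3 g/s × 31.56 = 451.4 t/yr.

451 t/yr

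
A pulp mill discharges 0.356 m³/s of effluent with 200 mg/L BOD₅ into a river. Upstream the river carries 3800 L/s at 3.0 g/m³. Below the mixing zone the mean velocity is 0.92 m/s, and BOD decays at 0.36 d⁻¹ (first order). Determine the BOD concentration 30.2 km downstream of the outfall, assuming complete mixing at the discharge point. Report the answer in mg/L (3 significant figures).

17.3 mg/L

3800 L/s = 3.8 m³/s.
After complete mixing, C₀ = (0.356·200 + 3.8·3) / 4.156 = 19.87 mg/L.
Travel time t = 3.02e+04 m / 0.92 m/s = 3.283e+04 s = 0.3799 d.
C = 19.87·exp(−0.36·0.3799) = 19.87·0.8722 = 17.33 mg/L.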